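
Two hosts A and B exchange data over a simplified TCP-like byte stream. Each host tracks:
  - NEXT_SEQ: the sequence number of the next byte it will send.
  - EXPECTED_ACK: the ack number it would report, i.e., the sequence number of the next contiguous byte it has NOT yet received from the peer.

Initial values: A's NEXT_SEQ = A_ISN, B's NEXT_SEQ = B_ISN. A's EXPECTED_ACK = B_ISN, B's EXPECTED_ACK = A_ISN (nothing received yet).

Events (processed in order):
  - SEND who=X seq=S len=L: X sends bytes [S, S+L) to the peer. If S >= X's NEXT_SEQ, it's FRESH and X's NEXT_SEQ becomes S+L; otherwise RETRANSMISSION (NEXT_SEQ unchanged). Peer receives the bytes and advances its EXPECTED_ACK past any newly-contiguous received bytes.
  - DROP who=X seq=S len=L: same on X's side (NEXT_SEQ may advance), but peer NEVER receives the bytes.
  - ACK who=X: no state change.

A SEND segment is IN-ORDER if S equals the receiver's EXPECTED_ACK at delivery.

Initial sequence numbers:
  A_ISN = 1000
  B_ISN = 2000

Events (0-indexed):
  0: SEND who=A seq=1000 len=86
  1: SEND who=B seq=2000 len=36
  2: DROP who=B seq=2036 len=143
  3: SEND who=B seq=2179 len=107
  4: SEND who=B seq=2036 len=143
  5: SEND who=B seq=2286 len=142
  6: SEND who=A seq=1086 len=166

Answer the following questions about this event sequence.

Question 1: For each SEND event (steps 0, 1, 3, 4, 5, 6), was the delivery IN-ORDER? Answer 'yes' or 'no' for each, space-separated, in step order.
Step 0: SEND seq=1000 -> in-order
Step 1: SEND seq=2000 -> in-order
Step 3: SEND seq=2179 -> out-of-order
Step 4: SEND seq=2036 -> in-order
Step 5: SEND seq=2286 -> in-order
Step 6: SEND seq=1086 -> in-order

Answer: yes yes no yes yes yes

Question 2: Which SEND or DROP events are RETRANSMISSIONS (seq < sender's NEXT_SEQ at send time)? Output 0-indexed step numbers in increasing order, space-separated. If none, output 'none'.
Answer: 4

Derivation:
Step 0: SEND seq=1000 -> fresh
Step 1: SEND seq=2000 -> fresh
Step 2: DROP seq=2036 -> fresh
Step 3: SEND seq=2179 -> fresh
Step 4: SEND seq=2036 -> retransmit
Step 5: SEND seq=2286 -> fresh
Step 6: SEND seq=1086 -> fresh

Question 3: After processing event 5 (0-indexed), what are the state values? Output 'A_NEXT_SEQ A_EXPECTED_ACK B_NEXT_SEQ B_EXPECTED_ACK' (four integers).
After event 0: A_seq=1086 A_ack=2000 B_seq=2000 B_ack=1086
After event 1: A_seq=1086 A_ack=2036 B_seq=2036 B_ack=1086
After event 2: A_seq=1086 A_ack=2036 B_seq=2179 B_ack=1086
After event 3: A_seq=1086 A_ack=2036 B_seq=2286 B_ack=1086
After event 4: A_seq=1086 A_ack=2286 B_seq=2286 B_ack=1086
After event 5: A_seq=1086 A_ack=2428 B_seq=2428 B_ack=1086

1086 2428 2428 1086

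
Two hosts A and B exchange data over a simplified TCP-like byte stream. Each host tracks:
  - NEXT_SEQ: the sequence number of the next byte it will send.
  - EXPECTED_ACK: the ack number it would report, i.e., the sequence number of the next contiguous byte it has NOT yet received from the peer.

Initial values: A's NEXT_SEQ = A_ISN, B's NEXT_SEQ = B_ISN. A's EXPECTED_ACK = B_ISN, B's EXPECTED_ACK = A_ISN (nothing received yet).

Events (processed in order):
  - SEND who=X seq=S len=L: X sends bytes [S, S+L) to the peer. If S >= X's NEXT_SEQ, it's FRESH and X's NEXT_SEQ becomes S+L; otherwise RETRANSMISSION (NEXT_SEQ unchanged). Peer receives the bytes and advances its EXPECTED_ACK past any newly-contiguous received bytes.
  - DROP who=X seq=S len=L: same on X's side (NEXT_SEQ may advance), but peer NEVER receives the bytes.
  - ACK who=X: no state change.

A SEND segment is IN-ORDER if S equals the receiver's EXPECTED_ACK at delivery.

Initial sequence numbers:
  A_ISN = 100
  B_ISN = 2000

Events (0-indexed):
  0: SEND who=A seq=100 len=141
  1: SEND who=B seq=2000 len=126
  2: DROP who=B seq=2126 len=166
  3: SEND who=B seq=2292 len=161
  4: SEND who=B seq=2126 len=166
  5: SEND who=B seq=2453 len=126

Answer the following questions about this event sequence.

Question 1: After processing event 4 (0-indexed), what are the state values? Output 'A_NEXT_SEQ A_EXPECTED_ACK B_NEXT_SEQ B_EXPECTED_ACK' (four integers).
After event 0: A_seq=241 A_ack=2000 B_seq=2000 B_ack=241
After event 1: A_seq=241 A_ack=2126 B_seq=2126 B_ack=241
After event 2: A_seq=241 A_ack=2126 B_seq=2292 B_ack=241
After event 3: A_seq=241 A_ack=2126 B_seq=2453 B_ack=241
After event 4: A_seq=241 A_ack=2453 B_seq=2453 B_ack=241

241 2453 2453 241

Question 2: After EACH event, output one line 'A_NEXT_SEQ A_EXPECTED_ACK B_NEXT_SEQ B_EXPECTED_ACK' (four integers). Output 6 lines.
241 2000 2000 241
241 2126 2126 241
241 2126 2292 241
241 2126 2453 241
241 2453 2453 241
241 2579 2579 241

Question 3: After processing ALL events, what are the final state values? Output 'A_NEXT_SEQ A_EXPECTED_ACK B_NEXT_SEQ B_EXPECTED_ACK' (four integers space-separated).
Answer: 241 2579 2579 241

Derivation:
After event 0: A_seq=241 A_ack=2000 B_seq=2000 B_ack=241
After event 1: A_seq=241 A_ack=2126 B_seq=2126 B_ack=241
After event 2: A_seq=241 A_ack=2126 B_seq=2292 B_ack=241
After event 3: A_seq=241 A_ack=2126 B_seq=2453 B_ack=241
After event 4: A_seq=241 A_ack=2453 B_seq=2453 B_ack=241
After event 5: A_seq=241 A_ack=2579 B_seq=2579 B_ack=241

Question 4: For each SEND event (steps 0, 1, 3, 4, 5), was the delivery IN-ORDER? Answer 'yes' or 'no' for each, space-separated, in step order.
Step 0: SEND seq=100 -> in-order
Step 1: SEND seq=2000 -> in-order
Step 3: SEND seq=2292 -> out-of-order
Step 4: SEND seq=2126 -> in-order
Step 5: SEND seq=2453 -> in-order

Answer: yes yes no yes yes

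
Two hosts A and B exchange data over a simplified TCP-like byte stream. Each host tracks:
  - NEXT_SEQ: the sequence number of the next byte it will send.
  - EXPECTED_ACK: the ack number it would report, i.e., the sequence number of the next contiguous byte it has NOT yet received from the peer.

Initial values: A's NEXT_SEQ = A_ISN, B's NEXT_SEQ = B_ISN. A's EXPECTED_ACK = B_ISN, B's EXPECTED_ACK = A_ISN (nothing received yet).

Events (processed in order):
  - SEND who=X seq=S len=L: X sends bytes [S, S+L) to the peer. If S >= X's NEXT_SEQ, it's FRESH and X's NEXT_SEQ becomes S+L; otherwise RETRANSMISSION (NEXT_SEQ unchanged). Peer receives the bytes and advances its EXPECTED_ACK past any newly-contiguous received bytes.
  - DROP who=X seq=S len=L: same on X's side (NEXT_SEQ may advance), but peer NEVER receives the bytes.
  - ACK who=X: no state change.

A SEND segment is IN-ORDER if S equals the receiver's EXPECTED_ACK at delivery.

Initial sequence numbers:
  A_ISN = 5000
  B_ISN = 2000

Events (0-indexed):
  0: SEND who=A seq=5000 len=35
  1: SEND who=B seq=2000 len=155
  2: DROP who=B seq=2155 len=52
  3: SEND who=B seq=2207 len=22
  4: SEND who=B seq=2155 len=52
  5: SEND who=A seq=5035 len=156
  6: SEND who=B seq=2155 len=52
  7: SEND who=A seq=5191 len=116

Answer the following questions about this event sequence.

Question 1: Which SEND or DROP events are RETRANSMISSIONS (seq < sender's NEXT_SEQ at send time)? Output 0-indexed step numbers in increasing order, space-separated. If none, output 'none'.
Answer: 4 6

Derivation:
Step 0: SEND seq=5000 -> fresh
Step 1: SEND seq=2000 -> fresh
Step 2: DROP seq=2155 -> fresh
Step 3: SEND seq=2207 -> fresh
Step 4: SEND seq=2155 -> retransmit
Step 5: SEND seq=5035 -> fresh
Step 6: SEND seq=2155 -> retransmit
Step 7: SEND seq=5191 -> fresh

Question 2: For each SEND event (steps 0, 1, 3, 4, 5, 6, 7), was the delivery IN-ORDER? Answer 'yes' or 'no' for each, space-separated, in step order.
Step 0: SEND seq=5000 -> in-order
Step 1: SEND seq=2000 -> in-order
Step 3: SEND seq=2207 -> out-of-order
Step 4: SEND seq=2155 -> in-order
Step 5: SEND seq=5035 -> in-order
Step 6: SEND seq=2155 -> out-of-order
Step 7: SEND seq=5191 -> in-order

Answer: yes yes no yes yes no yes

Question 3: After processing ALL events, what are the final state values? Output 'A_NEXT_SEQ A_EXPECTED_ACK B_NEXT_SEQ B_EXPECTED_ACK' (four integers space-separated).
Answer: 5307 2229 2229 5307

Derivation:
After event 0: A_seq=5035 A_ack=2000 B_seq=2000 B_ack=5035
After event 1: A_seq=5035 A_ack=2155 B_seq=2155 B_ack=5035
After event 2: A_seq=5035 A_ack=2155 B_seq=2207 B_ack=5035
After event 3: A_seq=5035 A_ack=2155 B_seq=2229 B_ack=5035
After event 4: A_seq=5035 A_ack=2229 B_seq=2229 B_ack=5035
After event 5: A_seq=5191 A_ack=2229 B_seq=2229 B_ack=5191
After event 6: A_seq=5191 A_ack=2229 B_seq=2229 B_ack=5191
After event 7: A_seq=5307 A_ack=2229 B_seq=2229 B_ack=5307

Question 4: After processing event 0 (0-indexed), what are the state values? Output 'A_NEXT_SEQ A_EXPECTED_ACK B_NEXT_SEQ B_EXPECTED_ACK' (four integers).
After event 0: A_seq=5035 A_ack=2000 B_seq=2000 B_ack=5035

5035 2000 2000 5035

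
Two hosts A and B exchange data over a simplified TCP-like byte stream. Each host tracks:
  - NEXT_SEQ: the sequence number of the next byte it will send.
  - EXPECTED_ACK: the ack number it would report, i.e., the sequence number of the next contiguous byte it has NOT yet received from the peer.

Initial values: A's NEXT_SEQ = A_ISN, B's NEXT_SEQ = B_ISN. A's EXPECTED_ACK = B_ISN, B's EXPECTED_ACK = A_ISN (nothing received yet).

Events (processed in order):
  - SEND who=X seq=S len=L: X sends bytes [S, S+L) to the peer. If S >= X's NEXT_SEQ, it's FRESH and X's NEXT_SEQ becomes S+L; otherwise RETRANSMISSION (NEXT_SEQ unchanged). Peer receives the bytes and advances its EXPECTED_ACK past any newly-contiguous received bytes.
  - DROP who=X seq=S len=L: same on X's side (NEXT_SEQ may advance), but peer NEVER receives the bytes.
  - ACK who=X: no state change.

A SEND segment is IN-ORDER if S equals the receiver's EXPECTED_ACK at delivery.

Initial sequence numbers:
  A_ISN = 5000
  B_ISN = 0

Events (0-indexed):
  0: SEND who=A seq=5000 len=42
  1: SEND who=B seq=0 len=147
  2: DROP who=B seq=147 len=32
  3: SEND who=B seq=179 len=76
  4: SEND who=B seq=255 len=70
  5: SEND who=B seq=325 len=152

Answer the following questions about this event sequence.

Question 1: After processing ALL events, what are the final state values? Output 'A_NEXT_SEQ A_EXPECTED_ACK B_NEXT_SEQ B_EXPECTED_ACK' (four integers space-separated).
Answer: 5042 147 477 5042

Derivation:
After event 0: A_seq=5042 A_ack=0 B_seq=0 B_ack=5042
After event 1: A_seq=5042 A_ack=147 B_seq=147 B_ack=5042
After event 2: A_seq=5042 A_ack=147 B_seq=179 B_ack=5042
After event 3: A_seq=5042 A_ack=147 B_seq=255 B_ack=5042
After event 4: A_seq=5042 A_ack=147 B_seq=325 B_ack=5042
After event 5: A_seq=5042 A_ack=147 B_seq=477 B_ack=5042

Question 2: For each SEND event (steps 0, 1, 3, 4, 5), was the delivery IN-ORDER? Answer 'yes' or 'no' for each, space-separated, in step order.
Answer: yes yes no no no

Derivation:
Step 0: SEND seq=5000 -> in-order
Step 1: SEND seq=0 -> in-order
Step 3: SEND seq=179 -> out-of-order
Step 4: SEND seq=255 -> out-of-order
Step 5: SEND seq=325 -> out-of-order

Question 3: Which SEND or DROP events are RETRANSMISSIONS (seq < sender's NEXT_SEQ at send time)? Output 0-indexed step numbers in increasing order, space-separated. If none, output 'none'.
Answer: none

Derivation:
Step 0: SEND seq=5000 -> fresh
Step 1: SEND seq=0 -> fresh
Step 2: DROP seq=147 -> fresh
Step 3: SEND seq=179 -> fresh
Step 4: SEND seq=255 -> fresh
Step 5: SEND seq=325 -> fresh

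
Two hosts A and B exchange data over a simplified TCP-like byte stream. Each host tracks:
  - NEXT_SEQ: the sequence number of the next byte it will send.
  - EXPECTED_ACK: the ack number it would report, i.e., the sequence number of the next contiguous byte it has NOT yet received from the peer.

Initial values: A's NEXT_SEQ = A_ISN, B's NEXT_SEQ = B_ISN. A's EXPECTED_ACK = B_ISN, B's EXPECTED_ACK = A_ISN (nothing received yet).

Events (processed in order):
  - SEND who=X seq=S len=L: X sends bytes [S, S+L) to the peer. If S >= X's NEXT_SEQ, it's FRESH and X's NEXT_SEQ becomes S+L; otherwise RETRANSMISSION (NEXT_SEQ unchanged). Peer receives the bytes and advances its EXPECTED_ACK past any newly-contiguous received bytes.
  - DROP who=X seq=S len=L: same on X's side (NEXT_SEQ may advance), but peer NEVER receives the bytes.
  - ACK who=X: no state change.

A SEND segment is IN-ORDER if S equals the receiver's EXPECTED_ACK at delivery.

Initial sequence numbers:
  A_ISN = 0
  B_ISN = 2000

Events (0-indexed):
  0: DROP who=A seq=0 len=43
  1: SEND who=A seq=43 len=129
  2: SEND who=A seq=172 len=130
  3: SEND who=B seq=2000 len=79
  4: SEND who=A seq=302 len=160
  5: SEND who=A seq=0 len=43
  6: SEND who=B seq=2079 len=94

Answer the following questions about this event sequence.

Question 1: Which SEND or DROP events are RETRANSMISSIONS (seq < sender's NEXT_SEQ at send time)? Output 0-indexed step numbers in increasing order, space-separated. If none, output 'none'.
Answer: 5

Derivation:
Step 0: DROP seq=0 -> fresh
Step 1: SEND seq=43 -> fresh
Step 2: SEND seq=172 -> fresh
Step 3: SEND seq=2000 -> fresh
Step 4: SEND seq=302 -> fresh
Step 5: SEND seq=0 -> retransmit
Step 6: SEND seq=2079 -> fresh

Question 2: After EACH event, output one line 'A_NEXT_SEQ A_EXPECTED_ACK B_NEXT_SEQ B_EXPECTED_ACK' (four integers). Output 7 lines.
43 2000 2000 0
172 2000 2000 0
302 2000 2000 0
302 2079 2079 0
462 2079 2079 0
462 2079 2079 462
462 2173 2173 462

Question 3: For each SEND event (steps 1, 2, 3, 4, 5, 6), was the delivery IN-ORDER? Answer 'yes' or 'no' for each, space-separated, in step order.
Step 1: SEND seq=43 -> out-of-order
Step 2: SEND seq=172 -> out-of-order
Step 3: SEND seq=2000 -> in-order
Step 4: SEND seq=302 -> out-of-order
Step 5: SEND seq=0 -> in-order
Step 6: SEND seq=2079 -> in-order

Answer: no no yes no yes yes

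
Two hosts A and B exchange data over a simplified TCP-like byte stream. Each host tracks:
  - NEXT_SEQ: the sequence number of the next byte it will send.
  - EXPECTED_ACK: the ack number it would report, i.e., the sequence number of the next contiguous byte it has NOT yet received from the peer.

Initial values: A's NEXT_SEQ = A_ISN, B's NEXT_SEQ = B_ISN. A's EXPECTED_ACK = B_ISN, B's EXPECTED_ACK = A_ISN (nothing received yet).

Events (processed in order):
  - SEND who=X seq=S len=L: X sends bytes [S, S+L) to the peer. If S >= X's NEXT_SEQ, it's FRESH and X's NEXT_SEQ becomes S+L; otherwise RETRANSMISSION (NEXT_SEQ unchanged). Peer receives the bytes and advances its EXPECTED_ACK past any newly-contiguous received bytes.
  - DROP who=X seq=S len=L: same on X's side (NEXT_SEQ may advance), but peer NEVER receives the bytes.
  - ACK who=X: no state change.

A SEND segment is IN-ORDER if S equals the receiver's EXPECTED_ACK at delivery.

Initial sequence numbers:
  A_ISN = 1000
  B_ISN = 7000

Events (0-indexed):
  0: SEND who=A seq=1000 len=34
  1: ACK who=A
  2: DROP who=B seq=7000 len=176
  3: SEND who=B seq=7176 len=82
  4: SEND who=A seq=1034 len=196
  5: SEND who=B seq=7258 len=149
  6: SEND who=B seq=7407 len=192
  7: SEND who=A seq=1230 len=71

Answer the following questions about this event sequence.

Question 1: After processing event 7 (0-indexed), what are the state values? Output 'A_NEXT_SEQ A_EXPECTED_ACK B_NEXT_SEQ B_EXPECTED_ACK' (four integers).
After event 0: A_seq=1034 A_ack=7000 B_seq=7000 B_ack=1034
After event 1: A_seq=1034 A_ack=7000 B_seq=7000 B_ack=1034
After event 2: A_seq=1034 A_ack=7000 B_seq=7176 B_ack=1034
After event 3: A_seq=1034 A_ack=7000 B_seq=7258 B_ack=1034
After event 4: A_seq=1230 A_ack=7000 B_seq=7258 B_ack=1230
After event 5: A_seq=1230 A_ack=7000 B_seq=7407 B_ack=1230
After event 6: A_seq=1230 A_ack=7000 B_seq=7599 B_ack=1230
After event 7: A_seq=1301 A_ack=7000 B_seq=7599 B_ack=1301

1301 7000 7599 1301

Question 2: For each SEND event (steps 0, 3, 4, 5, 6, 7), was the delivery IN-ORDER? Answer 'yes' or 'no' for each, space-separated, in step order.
Step 0: SEND seq=1000 -> in-order
Step 3: SEND seq=7176 -> out-of-order
Step 4: SEND seq=1034 -> in-order
Step 5: SEND seq=7258 -> out-of-order
Step 6: SEND seq=7407 -> out-of-order
Step 7: SEND seq=1230 -> in-order

Answer: yes no yes no no yes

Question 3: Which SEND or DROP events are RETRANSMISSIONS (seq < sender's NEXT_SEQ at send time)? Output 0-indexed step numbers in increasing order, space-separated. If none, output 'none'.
Answer: none

Derivation:
Step 0: SEND seq=1000 -> fresh
Step 2: DROP seq=7000 -> fresh
Step 3: SEND seq=7176 -> fresh
Step 4: SEND seq=1034 -> fresh
Step 5: SEND seq=7258 -> fresh
Step 6: SEND seq=7407 -> fresh
Step 7: SEND seq=1230 -> fresh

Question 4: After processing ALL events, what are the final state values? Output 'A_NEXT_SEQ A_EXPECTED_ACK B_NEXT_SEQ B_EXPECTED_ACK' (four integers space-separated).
Answer: 1301 7000 7599 1301

Derivation:
After event 0: A_seq=1034 A_ack=7000 B_seq=7000 B_ack=1034
After event 1: A_seq=1034 A_ack=7000 B_seq=7000 B_ack=1034
After event 2: A_seq=1034 A_ack=7000 B_seq=7176 B_ack=1034
After event 3: A_seq=1034 A_ack=7000 B_seq=7258 B_ack=1034
After event 4: A_seq=1230 A_ack=7000 B_seq=7258 B_ack=1230
After event 5: A_seq=1230 A_ack=7000 B_seq=7407 B_ack=1230
After event 6: A_seq=1230 A_ack=7000 B_seq=7599 B_ack=1230
After event 7: A_seq=1301 A_ack=7000 B_seq=7599 B_ack=1301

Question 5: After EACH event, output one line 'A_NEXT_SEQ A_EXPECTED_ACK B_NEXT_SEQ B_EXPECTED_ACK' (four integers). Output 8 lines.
1034 7000 7000 1034
1034 7000 7000 1034
1034 7000 7176 1034
1034 7000 7258 1034
1230 7000 7258 1230
1230 7000 7407 1230
1230 7000 7599 1230
1301 7000 7599 1301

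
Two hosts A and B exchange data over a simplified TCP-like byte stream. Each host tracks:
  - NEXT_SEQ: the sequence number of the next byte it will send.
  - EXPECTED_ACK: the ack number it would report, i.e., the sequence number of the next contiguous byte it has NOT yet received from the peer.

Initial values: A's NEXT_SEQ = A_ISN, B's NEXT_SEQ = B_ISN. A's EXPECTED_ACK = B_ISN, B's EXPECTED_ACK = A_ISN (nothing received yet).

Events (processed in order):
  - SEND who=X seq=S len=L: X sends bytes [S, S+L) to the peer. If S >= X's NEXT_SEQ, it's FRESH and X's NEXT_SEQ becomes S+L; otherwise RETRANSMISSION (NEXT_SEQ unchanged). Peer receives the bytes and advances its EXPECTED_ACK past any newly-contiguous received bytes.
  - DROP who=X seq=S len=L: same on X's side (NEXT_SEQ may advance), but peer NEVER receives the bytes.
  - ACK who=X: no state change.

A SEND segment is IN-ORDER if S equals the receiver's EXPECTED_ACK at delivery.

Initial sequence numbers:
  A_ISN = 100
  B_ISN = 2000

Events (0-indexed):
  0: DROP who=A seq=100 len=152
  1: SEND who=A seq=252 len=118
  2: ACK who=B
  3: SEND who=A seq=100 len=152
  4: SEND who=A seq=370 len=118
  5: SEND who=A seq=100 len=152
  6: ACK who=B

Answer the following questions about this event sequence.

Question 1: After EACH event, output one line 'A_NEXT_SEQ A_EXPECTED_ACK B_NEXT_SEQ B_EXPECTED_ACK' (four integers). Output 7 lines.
252 2000 2000 100
370 2000 2000 100
370 2000 2000 100
370 2000 2000 370
488 2000 2000 488
488 2000 2000 488
488 2000 2000 488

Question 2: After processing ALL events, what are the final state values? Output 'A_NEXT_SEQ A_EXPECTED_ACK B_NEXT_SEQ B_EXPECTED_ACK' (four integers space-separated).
After event 0: A_seq=252 A_ack=2000 B_seq=2000 B_ack=100
After event 1: A_seq=370 A_ack=2000 B_seq=2000 B_ack=100
After event 2: A_seq=370 A_ack=2000 B_seq=2000 B_ack=100
After event 3: A_seq=370 A_ack=2000 B_seq=2000 B_ack=370
After event 4: A_seq=488 A_ack=2000 B_seq=2000 B_ack=488
After event 5: A_seq=488 A_ack=2000 B_seq=2000 B_ack=488
After event 6: A_seq=488 A_ack=2000 B_seq=2000 B_ack=488

Answer: 488 2000 2000 488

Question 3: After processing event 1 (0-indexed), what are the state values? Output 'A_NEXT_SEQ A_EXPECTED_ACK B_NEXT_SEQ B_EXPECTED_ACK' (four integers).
After event 0: A_seq=252 A_ack=2000 B_seq=2000 B_ack=100
After event 1: A_seq=370 A_ack=2000 B_seq=2000 B_ack=100

370 2000 2000 100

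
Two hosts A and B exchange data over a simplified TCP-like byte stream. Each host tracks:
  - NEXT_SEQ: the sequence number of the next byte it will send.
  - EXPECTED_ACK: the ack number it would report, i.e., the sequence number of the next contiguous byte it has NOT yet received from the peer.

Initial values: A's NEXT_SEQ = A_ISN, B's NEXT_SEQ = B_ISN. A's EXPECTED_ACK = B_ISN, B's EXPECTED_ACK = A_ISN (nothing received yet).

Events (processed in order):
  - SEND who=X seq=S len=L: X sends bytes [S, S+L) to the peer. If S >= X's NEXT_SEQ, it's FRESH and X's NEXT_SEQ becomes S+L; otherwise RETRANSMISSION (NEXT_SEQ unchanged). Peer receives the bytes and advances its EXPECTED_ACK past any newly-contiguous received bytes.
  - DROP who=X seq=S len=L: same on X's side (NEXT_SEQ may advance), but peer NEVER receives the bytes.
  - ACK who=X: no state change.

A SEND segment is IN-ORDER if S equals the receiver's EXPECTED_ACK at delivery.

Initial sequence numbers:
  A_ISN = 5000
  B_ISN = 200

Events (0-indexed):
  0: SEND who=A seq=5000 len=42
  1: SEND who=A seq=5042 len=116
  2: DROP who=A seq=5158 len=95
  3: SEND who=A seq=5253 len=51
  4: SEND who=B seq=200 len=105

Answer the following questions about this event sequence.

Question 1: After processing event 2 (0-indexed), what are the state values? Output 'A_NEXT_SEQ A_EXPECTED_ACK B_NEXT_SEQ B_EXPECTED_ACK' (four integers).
After event 0: A_seq=5042 A_ack=200 B_seq=200 B_ack=5042
After event 1: A_seq=5158 A_ack=200 B_seq=200 B_ack=5158
After event 2: A_seq=5253 A_ack=200 B_seq=200 B_ack=5158

5253 200 200 5158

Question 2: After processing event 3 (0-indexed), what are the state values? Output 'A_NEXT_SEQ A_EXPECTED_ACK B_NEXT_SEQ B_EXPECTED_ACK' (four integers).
After event 0: A_seq=5042 A_ack=200 B_seq=200 B_ack=5042
After event 1: A_seq=5158 A_ack=200 B_seq=200 B_ack=5158
After event 2: A_seq=5253 A_ack=200 B_seq=200 B_ack=5158
After event 3: A_seq=5304 A_ack=200 B_seq=200 B_ack=5158

5304 200 200 5158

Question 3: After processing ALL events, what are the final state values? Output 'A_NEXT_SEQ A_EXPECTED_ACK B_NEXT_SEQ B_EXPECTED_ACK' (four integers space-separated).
After event 0: A_seq=5042 A_ack=200 B_seq=200 B_ack=5042
After event 1: A_seq=5158 A_ack=200 B_seq=200 B_ack=5158
After event 2: A_seq=5253 A_ack=200 B_seq=200 B_ack=5158
After event 3: A_seq=5304 A_ack=200 B_seq=200 B_ack=5158
After event 4: A_seq=5304 A_ack=305 B_seq=305 B_ack=5158

Answer: 5304 305 305 5158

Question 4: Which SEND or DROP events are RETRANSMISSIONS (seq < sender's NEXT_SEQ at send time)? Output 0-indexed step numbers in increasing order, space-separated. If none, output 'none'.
Step 0: SEND seq=5000 -> fresh
Step 1: SEND seq=5042 -> fresh
Step 2: DROP seq=5158 -> fresh
Step 3: SEND seq=5253 -> fresh
Step 4: SEND seq=200 -> fresh

Answer: none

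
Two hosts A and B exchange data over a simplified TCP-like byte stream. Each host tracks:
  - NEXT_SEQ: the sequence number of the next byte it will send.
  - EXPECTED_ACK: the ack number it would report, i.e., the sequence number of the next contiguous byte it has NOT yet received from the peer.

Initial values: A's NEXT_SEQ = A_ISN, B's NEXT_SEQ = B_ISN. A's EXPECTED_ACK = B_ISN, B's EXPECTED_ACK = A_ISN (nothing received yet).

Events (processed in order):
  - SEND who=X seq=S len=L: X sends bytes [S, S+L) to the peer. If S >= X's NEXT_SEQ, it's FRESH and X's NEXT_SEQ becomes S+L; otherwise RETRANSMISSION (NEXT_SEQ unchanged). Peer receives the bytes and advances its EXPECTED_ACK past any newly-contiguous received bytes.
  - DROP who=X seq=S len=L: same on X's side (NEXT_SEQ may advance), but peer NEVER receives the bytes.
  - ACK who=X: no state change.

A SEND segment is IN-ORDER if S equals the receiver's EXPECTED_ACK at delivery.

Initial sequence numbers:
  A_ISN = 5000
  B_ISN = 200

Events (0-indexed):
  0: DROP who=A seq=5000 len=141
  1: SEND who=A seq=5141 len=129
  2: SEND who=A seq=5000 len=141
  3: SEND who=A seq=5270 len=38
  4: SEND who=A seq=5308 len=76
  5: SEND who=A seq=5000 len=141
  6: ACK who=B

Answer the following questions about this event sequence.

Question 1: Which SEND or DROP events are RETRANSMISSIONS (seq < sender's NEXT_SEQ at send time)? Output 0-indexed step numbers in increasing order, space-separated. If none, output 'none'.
Step 0: DROP seq=5000 -> fresh
Step 1: SEND seq=5141 -> fresh
Step 2: SEND seq=5000 -> retransmit
Step 3: SEND seq=5270 -> fresh
Step 4: SEND seq=5308 -> fresh
Step 5: SEND seq=5000 -> retransmit

Answer: 2 5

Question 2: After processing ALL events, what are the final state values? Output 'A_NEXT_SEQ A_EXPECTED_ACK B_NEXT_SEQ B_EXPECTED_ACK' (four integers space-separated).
After event 0: A_seq=5141 A_ack=200 B_seq=200 B_ack=5000
After event 1: A_seq=5270 A_ack=200 B_seq=200 B_ack=5000
After event 2: A_seq=5270 A_ack=200 B_seq=200 B_ack=5270
After event 3: A_seq=5308 A_ack=200 B_seq=200 B_ack=5308
After event 4: A_seq=5384 A_ack=200 B_seq=200 B_ack=5384
After event 5: A_seq=5384 A_ack=200 B_seq=200 B_ack=5384
After event 6: A_seq=5384 A_ack=200 B_seq=200 B_ack=5384

Answer: 5384 200 200 5384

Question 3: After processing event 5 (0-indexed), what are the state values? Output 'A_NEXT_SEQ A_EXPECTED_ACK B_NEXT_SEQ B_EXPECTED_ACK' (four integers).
After event 0: A_seq=5141 A_ack=200 B_seq=200 B_ack=5000
After event 1: A_seq=5270 A_ack=200 B_seq=200 B_ack=5000
After event 2: A_seq=5270 A_ack=200 B_seq=200 B_ack=5270
After event 3: A_seq=5308 A_ack=200 B_seq=200 B_ack=5308
After event 4: A_seq=5384 A_ack=200 B_seq=200 B_ack=5384
After event 5: A_seq=5384 A_ack=200 B_seq=200 B_ack=5384

5384 200 200 5384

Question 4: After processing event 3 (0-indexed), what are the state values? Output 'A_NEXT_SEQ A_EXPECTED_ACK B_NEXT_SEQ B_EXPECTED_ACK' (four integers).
After event 0: A_seq=5141 A_ack=200 B_seq=200 B_ack=5000
After event 1: A_seq=5270 A_ack=200 B_seq=200 B_ack=5000
After event 2: A_seq=5270 A_ack=200 B_seq=200 B_ack=5270
After event 3: A_seq=5308 A_ack=200 B_seq=200 B_ack=5308

5308 200 200 5308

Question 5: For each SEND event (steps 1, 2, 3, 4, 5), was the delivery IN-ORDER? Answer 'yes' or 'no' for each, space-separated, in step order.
Step 1: SEND seq=5141 -> out-of-order
Step 2: SEND seq=5000 -> in-order
Step 3: SEND seq=5270 -> in-order
Step 4: SEND seq=5308 -> in-order
Step 5: SEND seq=5000 -> out-of-order

Answer: no yes yes yes no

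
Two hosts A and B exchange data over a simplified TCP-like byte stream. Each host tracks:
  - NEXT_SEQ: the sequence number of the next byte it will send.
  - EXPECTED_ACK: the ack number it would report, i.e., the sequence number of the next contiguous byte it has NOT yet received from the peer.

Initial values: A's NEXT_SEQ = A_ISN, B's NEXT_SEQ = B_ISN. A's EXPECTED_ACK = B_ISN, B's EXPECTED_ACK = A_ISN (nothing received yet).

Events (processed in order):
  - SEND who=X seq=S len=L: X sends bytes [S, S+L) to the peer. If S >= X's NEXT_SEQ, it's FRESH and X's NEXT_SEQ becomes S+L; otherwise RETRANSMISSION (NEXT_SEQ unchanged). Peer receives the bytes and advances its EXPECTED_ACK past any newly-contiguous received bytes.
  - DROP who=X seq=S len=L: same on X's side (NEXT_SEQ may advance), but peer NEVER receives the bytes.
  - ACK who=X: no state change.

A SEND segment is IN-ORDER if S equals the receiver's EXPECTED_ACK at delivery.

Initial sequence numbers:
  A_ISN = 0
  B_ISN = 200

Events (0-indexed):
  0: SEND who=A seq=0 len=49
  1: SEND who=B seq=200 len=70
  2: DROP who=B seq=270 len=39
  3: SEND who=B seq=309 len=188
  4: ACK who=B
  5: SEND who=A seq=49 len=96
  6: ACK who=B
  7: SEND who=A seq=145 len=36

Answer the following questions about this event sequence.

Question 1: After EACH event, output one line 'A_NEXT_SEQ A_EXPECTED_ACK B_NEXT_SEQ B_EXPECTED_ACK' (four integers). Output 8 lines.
49 200 200 49
49 270 270 49
49 270 309 49
49 270 497 49
49 270 497 49
145 270 497 145
145 270 497 145
181 270 497 181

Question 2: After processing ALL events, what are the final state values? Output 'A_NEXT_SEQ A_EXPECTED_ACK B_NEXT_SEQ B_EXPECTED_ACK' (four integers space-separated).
Answer: 181 270 497 181

Derivation:
After event 0: A_seq=49 A_ack=200 B_seq=200 B_ack=49
After event 1: A_seq=49 A_ack=270 B_seq=270 B_ack=49
After event 2: A_seq=49 A_ack=270 B_seq=309 B_ack=49
After event 3: A_seq=49 A_ack=270 B_seq=497 B_ack=49
After event 4: A_seq=49 A_ack=270 B_seq=497 B_ack=49
After event 5: A_seq=145 A_ack=270 B_seq=497 B_ack=145
After event 6: A_seq=145 A_ack=270 B_seq=497 B_ack=145
After event 7: A_seq=181 A_ack=270 B_seq=497 B_ack=181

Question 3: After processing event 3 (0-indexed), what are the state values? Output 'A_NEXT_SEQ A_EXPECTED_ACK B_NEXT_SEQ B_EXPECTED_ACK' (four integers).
After event 0: A_seq=49 A_ack=200 B_seq=200 B_ack=49
After event 1: A_seq=49 A_ack=270 B_seq=270 B_ack=49
After event 2: A_seq=49 A_ack=270 B_seq=309 B_ack=49
After event 3: A_seq=49 A_ack=270 B_seq=497 B_ack=49

49 270 497 49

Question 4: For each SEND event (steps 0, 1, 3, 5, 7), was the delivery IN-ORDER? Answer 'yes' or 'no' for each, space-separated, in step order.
Step 0: SEND seq=0 -> in-order
Step 1: SEND seq=200 -> in-order
Step 3: SEND seq=309 -> out-of-order
Step 5: SEND seq=49 -> in-order
Step 7: SEND seq=145 -> in-order

Answer: yes yes no yes yes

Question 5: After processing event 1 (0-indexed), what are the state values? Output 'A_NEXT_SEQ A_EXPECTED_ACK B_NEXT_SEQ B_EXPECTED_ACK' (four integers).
After event 0: A_seq=49 A_ack=200 B_seq=200 B_ack=49
After event 1: A_seq=49 A_ack=270 B_seq=270 B_ack=49

49 270 270 49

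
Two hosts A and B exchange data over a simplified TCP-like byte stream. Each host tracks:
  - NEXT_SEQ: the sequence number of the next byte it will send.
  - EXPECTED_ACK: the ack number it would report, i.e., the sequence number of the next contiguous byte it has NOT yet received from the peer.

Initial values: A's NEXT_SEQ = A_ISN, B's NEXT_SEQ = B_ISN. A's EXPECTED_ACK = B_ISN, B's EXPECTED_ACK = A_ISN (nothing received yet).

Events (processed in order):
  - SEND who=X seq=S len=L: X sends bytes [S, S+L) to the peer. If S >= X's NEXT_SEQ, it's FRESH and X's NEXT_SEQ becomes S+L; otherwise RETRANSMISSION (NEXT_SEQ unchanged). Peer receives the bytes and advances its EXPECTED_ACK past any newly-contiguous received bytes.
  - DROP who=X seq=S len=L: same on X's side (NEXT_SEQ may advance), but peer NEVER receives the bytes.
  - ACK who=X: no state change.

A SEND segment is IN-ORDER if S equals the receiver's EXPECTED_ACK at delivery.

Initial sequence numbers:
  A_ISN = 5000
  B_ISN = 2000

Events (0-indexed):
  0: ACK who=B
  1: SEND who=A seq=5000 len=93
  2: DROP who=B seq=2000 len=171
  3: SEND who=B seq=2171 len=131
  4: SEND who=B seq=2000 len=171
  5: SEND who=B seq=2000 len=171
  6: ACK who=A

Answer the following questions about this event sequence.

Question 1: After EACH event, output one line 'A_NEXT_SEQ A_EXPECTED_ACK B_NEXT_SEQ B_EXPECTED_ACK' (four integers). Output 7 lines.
5000 2000 2000 5000
5093 2000 2000 5093
5093 2000 2171 5093
5093 2000 2302 5093
5093 2302 2302 5093
5093 2302 2302 5093
5093 2302 2302 5093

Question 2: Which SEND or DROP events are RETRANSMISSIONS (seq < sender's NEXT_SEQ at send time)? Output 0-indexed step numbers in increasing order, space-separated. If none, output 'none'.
Answer: 4 5

Derivation:
Step 1: SEND seq=5000 -> fresh
Step 2: DROP seq=2000 -> fresh
Step 3: SEND seq=2171 -> fresh
Step 4: SEND seq=2000 -> retransmit
Step 5: SEND seq=2000 -> retransmit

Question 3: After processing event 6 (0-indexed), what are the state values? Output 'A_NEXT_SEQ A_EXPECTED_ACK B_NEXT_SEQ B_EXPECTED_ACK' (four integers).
After event 0: A_seq=5000 A_ack=2000 B_seq=2000 B_ack=5000
After event 1: A_seq=5093 A_ack=2000 B_seq=2000 B_ack=5093
After event 2: A_seq=5093 A_ack=2000 B_seq=2171 B_ack=5093
After event 3: A_seq=5093 A_ack=2000 B_seq=2302 B_ack=5093
After event 4: A_seq=5093 A_ack=2302 B_seq=2302 B_ack=5093
After event 5: A_seq=5093 A_ack=2302 B_seq=2302 B_ack=5093
After event 6: A_seq=5093 A_ack=2302 B_seq=2302 B_ack=5093

5093 2302 2302 5093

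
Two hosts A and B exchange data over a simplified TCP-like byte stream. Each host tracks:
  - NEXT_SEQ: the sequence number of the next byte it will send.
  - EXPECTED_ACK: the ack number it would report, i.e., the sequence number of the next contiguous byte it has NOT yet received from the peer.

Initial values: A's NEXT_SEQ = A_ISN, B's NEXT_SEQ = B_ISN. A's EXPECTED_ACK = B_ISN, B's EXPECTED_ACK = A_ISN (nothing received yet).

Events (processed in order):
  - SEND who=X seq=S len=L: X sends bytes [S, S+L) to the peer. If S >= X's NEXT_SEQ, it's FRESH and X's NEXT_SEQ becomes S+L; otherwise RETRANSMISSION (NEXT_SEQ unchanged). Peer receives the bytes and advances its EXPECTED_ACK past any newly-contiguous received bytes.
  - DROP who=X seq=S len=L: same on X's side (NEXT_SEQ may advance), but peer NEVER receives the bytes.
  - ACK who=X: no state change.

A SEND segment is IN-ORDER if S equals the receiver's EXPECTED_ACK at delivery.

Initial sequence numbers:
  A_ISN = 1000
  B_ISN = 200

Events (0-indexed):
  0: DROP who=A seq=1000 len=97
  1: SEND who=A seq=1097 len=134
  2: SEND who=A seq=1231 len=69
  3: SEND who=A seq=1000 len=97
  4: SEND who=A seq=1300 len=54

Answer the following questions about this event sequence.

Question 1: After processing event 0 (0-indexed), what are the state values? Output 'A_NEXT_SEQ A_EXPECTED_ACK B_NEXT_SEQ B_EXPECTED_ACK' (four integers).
After event 0: A_seq=1097 A_ack=200 B_seq=200 B_ack=1000

1097 200 200 1000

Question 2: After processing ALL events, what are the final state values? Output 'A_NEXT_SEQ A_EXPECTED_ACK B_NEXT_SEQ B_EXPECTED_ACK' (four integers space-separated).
Answer: 1354 200 200 1354

Derivation:
After event 0: A_seq=1097 A_ack=200 B_seq=200 B_ack=1000
After event 1: A_seq=1231 A_ack=200 B_seq=200 B_ack=1000
After event 2: A_seq=1300 A_ack=200 B_seq=200 B_ack=1000
After event 3: A_seq=1300 A_ack=200 B_seq=200 B_ack=1300
After event 4: A_seq=1354 A_ack=200 B_seq=200 B_ack=1354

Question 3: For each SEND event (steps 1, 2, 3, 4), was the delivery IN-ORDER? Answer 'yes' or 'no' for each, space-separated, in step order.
Answer: no no yes yes

Derivation:
Step 1: SEND seq=1097 -> out-of-order
Step 2: SEND seq=1231 -> out-of-order
Step 3: SEND seq=1000 -> in-order
Step 4: SEND seq=1300 -> in-order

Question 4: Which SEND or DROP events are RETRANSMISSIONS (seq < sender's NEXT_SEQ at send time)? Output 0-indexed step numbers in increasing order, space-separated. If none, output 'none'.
Answer: 3

Derivation:
Step 0: DROP seq=1000 -> fresh
Step 1: SEND seq=1097 -> fresh
Step 2: SEND seq=1231 -> fresh
Step 3: SEND seq=1000 -> retransmit
Step 4: SEND seq=1300 -> fresh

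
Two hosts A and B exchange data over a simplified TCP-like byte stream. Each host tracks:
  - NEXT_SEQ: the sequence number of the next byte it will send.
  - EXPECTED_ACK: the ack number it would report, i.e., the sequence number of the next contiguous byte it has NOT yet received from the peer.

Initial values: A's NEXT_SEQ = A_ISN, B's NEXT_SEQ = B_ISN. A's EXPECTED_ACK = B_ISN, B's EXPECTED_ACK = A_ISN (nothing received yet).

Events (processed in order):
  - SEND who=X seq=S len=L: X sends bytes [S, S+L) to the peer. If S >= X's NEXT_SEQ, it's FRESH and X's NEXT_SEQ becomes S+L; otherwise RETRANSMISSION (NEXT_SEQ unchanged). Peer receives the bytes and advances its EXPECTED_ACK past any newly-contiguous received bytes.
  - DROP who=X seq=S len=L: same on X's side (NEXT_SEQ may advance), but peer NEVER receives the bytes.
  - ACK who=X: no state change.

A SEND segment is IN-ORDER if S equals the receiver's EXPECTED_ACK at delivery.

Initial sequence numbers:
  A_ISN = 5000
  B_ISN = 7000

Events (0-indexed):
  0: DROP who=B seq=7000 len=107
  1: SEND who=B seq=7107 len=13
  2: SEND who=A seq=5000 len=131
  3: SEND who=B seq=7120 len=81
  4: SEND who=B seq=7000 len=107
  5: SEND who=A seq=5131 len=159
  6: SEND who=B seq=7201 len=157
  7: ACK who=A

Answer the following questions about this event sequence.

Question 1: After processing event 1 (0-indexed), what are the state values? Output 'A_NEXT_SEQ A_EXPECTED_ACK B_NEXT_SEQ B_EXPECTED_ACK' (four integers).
After event 0: A_seq=5000 A_ack=7000 B_seq=7107 B_ack=5000
After event 1: A_seq=5000 A_ack=7000 B_seq=7120 B_ack=5000

5000 7000 7120 5000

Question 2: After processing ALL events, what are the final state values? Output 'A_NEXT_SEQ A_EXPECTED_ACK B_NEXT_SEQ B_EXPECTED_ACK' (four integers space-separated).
Answer: 5290 7358 7358 5290

Derivation:
After event 0: A_seq=5000 A_ack=7000 B_seq=7107 B_ack=5000
After event 1: A_seq=5000 A_ack=7000 B_seq=7120 B_ack=5000
After event 2: A_seq=5131 A_ack=7000 B_seq=7120 B_ack=5131
After event 3: A_seq=5131 A_ack=7000 B_seq=7201 B_ack=5131
After event 4: A_seq=5131 A_ack=7201 B_seq=7201 B_ack=5131
After event 5: A_seq=5290 A_ack=7201 B_seq=7201 B_ack=5290
After event 6: A_seq=5290 A_ack=7358 B_seq=7358 B_ack=5290
After event 7: A_seq=5290 A_ack=7358 B_seq=7358 B_ack=5290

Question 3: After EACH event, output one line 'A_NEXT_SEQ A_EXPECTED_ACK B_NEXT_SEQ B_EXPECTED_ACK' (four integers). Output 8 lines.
5000 7000 7107 5000
5000 7000 7120 5000
5131 7000 7120 5131
5131 7000 7201 5131
5131 7201 7201 5131
5290 7201 7201 5290
5290 7358 7358 5290
5290 7358 7358 5290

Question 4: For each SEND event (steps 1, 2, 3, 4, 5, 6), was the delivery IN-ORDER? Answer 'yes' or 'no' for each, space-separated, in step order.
Step 1: SEND seq=7107 -> out-of-order
Step 2: SEND seq=5000 -> in-order
Step 3: SEND seq=7120 -> out-of-order
Step 4: SEND seq=7000 -> in-order
Step 5: SEND seq=5131 -> in-order
Step 6: SEND seq=7201 -> in-order

Answer: no yes no yes yes yes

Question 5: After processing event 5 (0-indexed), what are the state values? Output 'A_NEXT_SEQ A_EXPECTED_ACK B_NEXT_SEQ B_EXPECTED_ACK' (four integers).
After event 0: A_seq=5000 A_ack=7000 B_seq=7107 B_ack=5000
After event 1: A_seq=5000 A_ack=7000 B_seq=7120 B_ack=5000
After event 2: A_seq=5131 A_ack=7000 B_seq=7120 B_ack=5131
After event 3: A_seq=5131 A_ack=7000 B_seq=7201 B_ack=5131
After event 4: A_seq=5131 A_ack=7201 B_seq=7201 B_ack=5131
After event 5: A_seq=5290 A_ack=7201 B_seq=7201 B_ack=5290

5290 7201 7201 5290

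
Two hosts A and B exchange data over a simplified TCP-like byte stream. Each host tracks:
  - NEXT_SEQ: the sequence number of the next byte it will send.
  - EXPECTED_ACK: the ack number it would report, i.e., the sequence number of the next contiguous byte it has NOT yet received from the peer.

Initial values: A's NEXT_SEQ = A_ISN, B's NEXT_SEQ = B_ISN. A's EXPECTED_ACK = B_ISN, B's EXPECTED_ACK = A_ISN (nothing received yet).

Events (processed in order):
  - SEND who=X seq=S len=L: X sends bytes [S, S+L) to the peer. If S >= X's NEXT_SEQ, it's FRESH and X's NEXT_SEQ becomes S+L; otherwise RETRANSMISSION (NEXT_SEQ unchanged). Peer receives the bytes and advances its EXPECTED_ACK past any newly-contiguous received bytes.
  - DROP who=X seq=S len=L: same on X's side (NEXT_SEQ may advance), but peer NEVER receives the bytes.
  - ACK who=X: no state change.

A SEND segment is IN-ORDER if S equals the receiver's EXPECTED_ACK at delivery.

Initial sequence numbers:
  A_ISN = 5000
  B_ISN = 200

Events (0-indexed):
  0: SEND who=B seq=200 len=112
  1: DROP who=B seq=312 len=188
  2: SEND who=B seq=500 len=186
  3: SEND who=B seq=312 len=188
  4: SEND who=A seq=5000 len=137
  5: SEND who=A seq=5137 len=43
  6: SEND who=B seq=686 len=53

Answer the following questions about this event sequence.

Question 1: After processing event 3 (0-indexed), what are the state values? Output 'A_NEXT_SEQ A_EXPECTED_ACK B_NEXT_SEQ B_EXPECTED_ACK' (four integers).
After event 0: A_seq=5000 A_ack=312 B_seq=312 B_ack=5000
After event 1: A_seq=5000 A_ack=312 B_seq=500 B_ack=5000
After event 2: A_seq=5000 A_ack=312 B_seq=686 B_ack=5000
After event 3: A_seq=5000 A_ack=686 B_seq=686 B_ack=5000

5000 686 686 5000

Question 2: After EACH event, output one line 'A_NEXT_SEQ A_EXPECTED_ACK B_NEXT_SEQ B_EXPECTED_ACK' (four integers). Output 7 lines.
5000 312 312 5000
5000 312 500 5000
5000 312 686 5000
5000 686 686 5000
5137 686 686 5137
5180 686 686 5180
5180 739 739 5180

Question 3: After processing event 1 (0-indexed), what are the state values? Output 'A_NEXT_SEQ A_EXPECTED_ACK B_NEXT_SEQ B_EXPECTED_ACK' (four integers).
After event 0: A_seq=5000 A_ack=312 B_seq=312 B_ack=5000
After event 1: A_seq=5000 A_ack=312 B_seq=500 B_ack=5000

5000 312 500 5000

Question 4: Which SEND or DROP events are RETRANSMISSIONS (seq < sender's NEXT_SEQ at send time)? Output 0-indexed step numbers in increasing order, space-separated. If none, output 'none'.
Answer: 3

Derivation:
Step 0: SEND seq=200 -> fresh
Step 1: DROP seq=312 -> fresh
Step 2: SEND seq=500 -> fresh
Step 3: SEND seq=312 -> retransmit
Step 4: SEND seq=5000 -> fresh
Step 5: SEND seq=5137 -> fresh
Step 6: SEND seq=686 -> fresh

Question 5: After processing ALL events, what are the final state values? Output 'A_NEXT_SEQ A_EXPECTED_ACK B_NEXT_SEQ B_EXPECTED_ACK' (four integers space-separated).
Answer: 5180 739 739 5180

Derivation:
After event 0: A_seq=5000 A_ack=312 B_seq=312 B_ack=5000
After event 1: A_seq=5000 A_ack=312 B_seq=500 B_ack=5000
After event 2: A_seq=5000 A_ack=312 B_seq=686 B_ack=5000
After event 3: A_seq=5000 A_ack=686 B_seq=686 B_ack=5000
After event 4: A_seq=5137 A_ack=686 B_seq=686 B_ack=5137
After event 5: A_seq=5180 A_ack=686 B_seq=686 B_ack=5180
After event 6: A_seq=5180 A_ack=739 B_seq=739 B_ack=5180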